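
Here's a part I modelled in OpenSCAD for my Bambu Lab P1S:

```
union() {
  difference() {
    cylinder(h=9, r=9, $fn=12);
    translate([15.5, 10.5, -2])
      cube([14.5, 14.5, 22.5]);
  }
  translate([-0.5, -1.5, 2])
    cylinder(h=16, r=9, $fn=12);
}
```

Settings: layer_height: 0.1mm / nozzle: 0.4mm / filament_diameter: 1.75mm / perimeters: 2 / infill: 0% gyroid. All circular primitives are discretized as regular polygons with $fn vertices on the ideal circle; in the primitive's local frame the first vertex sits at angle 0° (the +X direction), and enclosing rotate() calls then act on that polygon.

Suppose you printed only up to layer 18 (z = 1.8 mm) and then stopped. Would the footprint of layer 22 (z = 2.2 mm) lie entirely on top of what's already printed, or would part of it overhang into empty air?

part overhangs

Compare the two slices. At z = 1.8: the cylinder: section is a regular 12-gon, circumradius r=9 (area = (12/2)·9.000²·sin(360°/12) = 243.00 mm²); the cube at (15.5, 10.5) (footprint 14.5×14.5) is included at this height (area 210.25 mm²); After the difference (first − rest): starting from the r=9 cylinder (243.00 mm²), the 14.5×14.5 cube at (15.5, 10.5) misses the remaining region (no effect) — area = 243.00 mm²; the cylinder at (-0.5, -1.5) does not reach this height (z outside [2, 18]); Merging all regions: only that combined region is present, so the union is just that shape — area = 243.00 mm². At z = 2.2: the cylinder: section is a regular 12-gon, circumradius r=9 (area = (12/2)·9.000²·sin(360°/12) = 243.00 mm²); the cube at (15.5, 10.5) is present — its section is the full 14.5×14.5 rectangle (area 210.25 mm²); Subtracting the remaining from the first: starting from the r=9 cylinder (243.00 mm²), the 14.5×14.5 cube at (15.5, 10.5) misses the remaining region (no effect) — area = 243.00 mm²; the cylinder at (-0.5, -1.5): section is a regular 12-gon, circumradius r=9 (area = (12/2)·9.000²·sin(360°/12) = 243.00 mm²); Merging all regions: the regions partially overlap — summed areas 486.00 mm² minus the doubly-counted overlap 215.25 mm² gives 270.75 mm² — area = 270.75 mm². Checking containment: at z = 2.2 the cross-section extends beyond the z = 1.8 cross-section by about 27.75 mm².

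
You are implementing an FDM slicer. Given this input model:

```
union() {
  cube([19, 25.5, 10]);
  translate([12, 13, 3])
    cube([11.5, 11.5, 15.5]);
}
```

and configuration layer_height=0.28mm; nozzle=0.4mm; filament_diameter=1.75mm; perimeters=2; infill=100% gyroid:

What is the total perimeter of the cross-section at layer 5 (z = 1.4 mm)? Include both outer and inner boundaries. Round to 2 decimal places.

89.00 mm

At z = 1.4 mm: the cube is present — its section is the full 19×25.5 rectangle (perimeter 89.00 mm); the cube at (12, 13) is absent (z outside [3, 18.5]); Merging all regions: only the 19×25.5 cube is present, so the union is just that shape — boundary = 89.00 mm. Overall, the cross-section is a single solid region. Total boundary length (outer) = 89.00 mm.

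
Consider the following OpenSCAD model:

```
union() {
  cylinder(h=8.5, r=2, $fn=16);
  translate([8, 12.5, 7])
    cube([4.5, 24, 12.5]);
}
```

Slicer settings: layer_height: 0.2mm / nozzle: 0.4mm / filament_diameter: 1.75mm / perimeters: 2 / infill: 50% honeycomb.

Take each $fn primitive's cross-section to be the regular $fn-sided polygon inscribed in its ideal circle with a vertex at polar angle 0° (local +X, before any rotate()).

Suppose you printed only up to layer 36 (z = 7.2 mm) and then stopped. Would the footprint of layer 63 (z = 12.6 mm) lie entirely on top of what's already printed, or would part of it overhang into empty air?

entirely on top

Compare the two slices. At z = 7.2: the r=2 cylinder gives a regular 16-gon of circumradius 2 (constant along its height) (area = (16/2)·2.000²·sin(360°/16) = 12.25 mm²); the cube at (8, 12.5) is present — its section is the full 4.5×24 rectangle (area 108.00 mm²); Taking the union: the 2 present regions are separate (no shared area or edge), so areas and boundary lengths simply add and each stays a separate island — area = 120.25 mm². At z = 12.6: the cylinder is absent (z outside [0, 8.5]); the cube at (8, 12.5) (footprint 4.5×24) is included at this height (area 108.00 mm²); Merging all regions: only the 4.5×24 cube at (8, 12.5) is present, so the union is just that shape — area = 108.00 mm². Checking containment: the cross-section at z = 12.6 is a subset of the cross-section at z = 7.2.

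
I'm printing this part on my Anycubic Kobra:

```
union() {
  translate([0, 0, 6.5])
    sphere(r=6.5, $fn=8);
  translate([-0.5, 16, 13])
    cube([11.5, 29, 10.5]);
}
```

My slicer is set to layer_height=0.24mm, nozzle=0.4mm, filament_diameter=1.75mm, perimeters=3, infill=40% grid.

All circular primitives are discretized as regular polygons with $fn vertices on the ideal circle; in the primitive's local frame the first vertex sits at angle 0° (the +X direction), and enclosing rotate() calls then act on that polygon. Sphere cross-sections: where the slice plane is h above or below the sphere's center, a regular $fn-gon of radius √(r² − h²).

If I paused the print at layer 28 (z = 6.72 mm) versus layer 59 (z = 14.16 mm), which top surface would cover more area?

layer 59 (z = 14.16 mm)

Layer 28 (z = 6.72): the sphere: section is a regular 8-gon, circumradius = √(r²−h²) = √(6.5²−0.22²) = 6.496 (area = (8/2)·6.496²·sin(360°/8) = 119.36 mm²); the cube at (-0.5, 16) is not intersected at this z (z outside [13, 23.5]); Taking the union: only the r=6.5 sphere is present, so the union is just that shape — area = 119.36 mm². So its area = 119.36 mm². Layer 59 (z = 14.16): the sphere is not intersected at this z (|z−center|=7.660 > r=6.5); the 11.5×29 cube at (-0.5, 16) contributes its full rectangle (area 333.50 mm²); Combining (union): only the 11.5×29 cube at (-0.5, 16) is present, so the union is just that shape — area = 333.50 mm². So its area = 333.50 mm². Layer 59 is larger (333.50 vs 119.36 mm²).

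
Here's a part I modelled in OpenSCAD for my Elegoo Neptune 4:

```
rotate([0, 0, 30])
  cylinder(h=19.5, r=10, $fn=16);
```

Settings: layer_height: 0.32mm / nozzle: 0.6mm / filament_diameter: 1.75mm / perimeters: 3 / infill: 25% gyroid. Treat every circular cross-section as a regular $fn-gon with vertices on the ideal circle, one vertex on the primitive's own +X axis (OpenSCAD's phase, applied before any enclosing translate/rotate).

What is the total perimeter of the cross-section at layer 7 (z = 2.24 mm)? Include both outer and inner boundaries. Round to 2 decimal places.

At z = 2.24 mm: the r=10 cylinder gives a regular 16-gon of circumradius 10 (constant along its height) (perimeter = 2·16·10.000·sin(180°/16) = 62.43 mm); (rotated 30° about Z; rotation is an isometry so areas/perimeters/island counts are preserved). Overall, the cross-section is a single solid region. Total boundary length (outer) = 62.43 mm.

62.43 mm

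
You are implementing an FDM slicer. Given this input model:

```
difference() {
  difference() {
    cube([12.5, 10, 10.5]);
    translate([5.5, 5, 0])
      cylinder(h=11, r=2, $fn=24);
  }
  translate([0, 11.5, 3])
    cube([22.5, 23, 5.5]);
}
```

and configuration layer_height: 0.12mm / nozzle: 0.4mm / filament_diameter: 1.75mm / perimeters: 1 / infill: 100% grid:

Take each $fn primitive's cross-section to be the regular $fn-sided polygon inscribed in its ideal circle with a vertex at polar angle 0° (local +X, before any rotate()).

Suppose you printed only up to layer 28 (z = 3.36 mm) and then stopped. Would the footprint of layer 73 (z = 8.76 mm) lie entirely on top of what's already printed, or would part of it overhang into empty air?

entirely on top

Compare the two slices. At z = 3.36: the cube (footprint 12.5×10) is included at this height (area 125.00 mm²); the r=2 cylinder at (5.5, 5) contributes a regular 24-gon of circumradius 2 (area = (24/2)·2.000²·sin(360°/24) = 12.42 mm²); Subtracting the remaining from the first: starting from the 12.5×10 cube (125.00 mm²), the r=2 cylinder at (5.5, 5) lies wholly inside it (removes its full 12.42 mm² and its 12.53 mm outline becomes a hole wall) — area = 112.58 mm²; the 22.5×23 cube at (0, 11.5) contributes its full rectangle (area 517.50 mm²); Taking the first minus the rest: starting from the result so far (112.58 mm²), the 22.5×23 cube at (0, 11.5) misses the remaining region (no effect) — area = 112.58 mm². At z = 8.76: the 12.5×10 cube contributes its full rectangle (area 125.00 mm²); the r=2 cylinder at (5.5, 5) gives a regular 24-gon of circumradius 2 (constant along its height) (area = (24/2)·2.000²·sin(360°/24) = 12.42 mm²); Taking the first minus the rest: starting from the 12.5×10 cube (125.00 mm²), the r=2 cylinder at (5.5, 5) lies wholly inside it (removes its full 12.42 mm² and its 12.53 mm outline becomes a hole wall) — area = 112.58 mm²; the cube at (0, 11.5) does not reach this height (z outside [3, 8.5]); Taking the first minus the rest: none of the subtracted shapes is present at this height, so the result so far is unchanged — area = 112.58 mm². Checking containment: the cross-section at z = 8.76 is a subset of the cross-section at z = 3.36.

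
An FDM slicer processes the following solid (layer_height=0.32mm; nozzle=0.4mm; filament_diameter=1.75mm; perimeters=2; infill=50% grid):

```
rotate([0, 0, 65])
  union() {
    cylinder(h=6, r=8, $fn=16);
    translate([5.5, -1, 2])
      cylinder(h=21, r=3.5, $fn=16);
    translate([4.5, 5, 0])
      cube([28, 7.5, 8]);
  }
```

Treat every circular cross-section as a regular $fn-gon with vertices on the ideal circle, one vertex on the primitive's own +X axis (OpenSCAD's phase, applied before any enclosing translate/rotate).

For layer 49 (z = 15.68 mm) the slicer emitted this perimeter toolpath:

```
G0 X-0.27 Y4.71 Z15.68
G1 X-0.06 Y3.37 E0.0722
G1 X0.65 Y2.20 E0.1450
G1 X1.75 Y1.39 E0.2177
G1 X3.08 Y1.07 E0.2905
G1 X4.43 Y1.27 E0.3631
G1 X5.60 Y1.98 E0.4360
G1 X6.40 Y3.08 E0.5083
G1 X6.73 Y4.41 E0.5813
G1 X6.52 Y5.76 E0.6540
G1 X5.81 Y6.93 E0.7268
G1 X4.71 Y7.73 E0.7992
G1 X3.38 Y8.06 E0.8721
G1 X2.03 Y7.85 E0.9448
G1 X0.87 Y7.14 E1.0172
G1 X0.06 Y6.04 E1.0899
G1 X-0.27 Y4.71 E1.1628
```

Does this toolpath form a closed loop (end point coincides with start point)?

yes

Start point (G0): (-0.27, 4.71). End point (last G1): the path returns to the start — closed.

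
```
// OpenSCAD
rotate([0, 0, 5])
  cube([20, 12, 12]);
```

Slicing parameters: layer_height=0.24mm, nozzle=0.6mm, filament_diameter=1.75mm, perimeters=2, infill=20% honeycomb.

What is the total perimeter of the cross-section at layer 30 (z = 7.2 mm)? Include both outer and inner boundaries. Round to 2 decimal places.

64.00 mm

At z = 7.2 mm: the cube (footprint 20×12) is included at this height (perimeter 64.00 mm); (whole slice rotated 5° about Z — lengths, areas and connectivity unchanged). Overall, the cross-section is a single solid region. Total boundary length (outer) = 64.00 mm.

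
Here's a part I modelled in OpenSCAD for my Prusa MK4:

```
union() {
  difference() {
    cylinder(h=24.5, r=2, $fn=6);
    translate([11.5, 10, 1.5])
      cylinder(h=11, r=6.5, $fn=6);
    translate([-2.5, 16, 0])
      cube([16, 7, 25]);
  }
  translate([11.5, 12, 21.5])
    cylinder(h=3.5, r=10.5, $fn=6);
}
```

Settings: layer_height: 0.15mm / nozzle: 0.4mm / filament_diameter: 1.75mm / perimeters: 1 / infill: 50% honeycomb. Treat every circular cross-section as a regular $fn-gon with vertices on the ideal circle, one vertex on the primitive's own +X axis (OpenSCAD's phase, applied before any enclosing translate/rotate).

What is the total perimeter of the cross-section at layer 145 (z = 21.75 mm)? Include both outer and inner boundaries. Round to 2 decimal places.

75.00 mm

At z = 21.75 mm: the r=2 cylinder contributes a regular 6-gon of circumradius 2 (perimeter = 2·6·2.000·sin(180°/6) = 12.00 mm); the cylinder at (11.5, 10) does not reach this height (z outside [1.5, 12.5]); the 16×7 cube at (-2.5, 16) contributes its full rectangle (perimeter 46.00 mm); After the difference (first − rest): starting from the r=2 cylinder, the 16×7 cube at (-2.5, 16) misses the remaining region (no effect) — boundary = 12.00 mm; the r=10.5 cylinder at (11.5, 12) contributes a regular 6-gon of circumradius 10.5 (perimeter = 2·6·10.500·sin(180°/6) = 63.00 mm); Combining (union): the 2 present regions are separate (no shared area or edge), so areas and boundary lengths simply add and each stays a separate island — boundary = 75.00 mm. Overall, the cross-section has 2 separate islands. Total boundary length (outer) = 75.00 mm.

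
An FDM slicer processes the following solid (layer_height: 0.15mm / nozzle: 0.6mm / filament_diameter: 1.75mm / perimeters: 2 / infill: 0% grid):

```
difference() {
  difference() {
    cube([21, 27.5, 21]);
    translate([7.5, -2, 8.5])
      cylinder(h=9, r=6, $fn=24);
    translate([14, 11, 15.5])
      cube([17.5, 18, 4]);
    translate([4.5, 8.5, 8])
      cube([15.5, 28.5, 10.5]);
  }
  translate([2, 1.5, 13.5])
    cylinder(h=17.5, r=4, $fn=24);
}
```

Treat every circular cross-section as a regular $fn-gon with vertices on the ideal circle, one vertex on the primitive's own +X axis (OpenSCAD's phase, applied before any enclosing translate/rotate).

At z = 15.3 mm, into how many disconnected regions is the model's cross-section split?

At z = 15.3 mm: the 21×27.5 cube contributes its full rectangle; the cylinder at (7.5, -2): section is a regular 24-gon, circumradius r=6; the cube at (14, 11) does not reach this height (z outside [15.5, 19.5]); the cube at (4.5, 8.5) is present — its section is the full 15.5×28.5 rectangle; Taking the first minus the rest: starting from the 21×27.5 cube, the r=6 cylinder at (7.5, -2) partially overlaps it — only the 32.49 mm² overlap (of its 111.81 mm²) is removed, clipping the outline; the 15.5×28.5 cube at (4.5, 8.5) partially overlaps it — only the 294.50 mm² overlap (of its 441.75 mm²) is removed, clipping the outline — 1 connected region; the r=4 cylinder at (2, 1.5) gives a regular 24-gon of circumradius 4 (constant along its height); Taking the first minus the rest: starting from that combined region, the r=4 cylinder at (2, 1.5) partially overlaps it — only the 19.14 mm² overlap (of its 49.69 mm²) is removed, clipping the outline — 1 connected region. The result has 1 disconnected region.

1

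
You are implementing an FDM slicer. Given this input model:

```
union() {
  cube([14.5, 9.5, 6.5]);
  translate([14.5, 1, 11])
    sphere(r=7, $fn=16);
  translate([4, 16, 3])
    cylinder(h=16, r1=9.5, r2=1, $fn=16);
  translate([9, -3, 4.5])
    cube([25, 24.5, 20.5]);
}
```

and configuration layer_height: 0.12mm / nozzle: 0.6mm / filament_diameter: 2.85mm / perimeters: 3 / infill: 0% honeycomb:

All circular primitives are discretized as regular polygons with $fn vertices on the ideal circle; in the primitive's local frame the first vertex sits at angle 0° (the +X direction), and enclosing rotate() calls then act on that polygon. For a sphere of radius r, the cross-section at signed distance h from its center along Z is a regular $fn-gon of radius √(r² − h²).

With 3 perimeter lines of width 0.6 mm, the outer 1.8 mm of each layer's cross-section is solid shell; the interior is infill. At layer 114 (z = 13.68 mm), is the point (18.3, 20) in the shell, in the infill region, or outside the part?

shell

At z = 13.68 mm: the cube does not reach this height (z outside [0, 6.5]); the r=7 sphere at (14.5, 1) contributes a regular 16-gon of circumradius √(7²−2.68²) = 6.467; the cone at (4, 16) contributes a regular 16-gon of circumradius 3.826 (interpolated between r1=9.5 and r2=1 at t=0.667); the 25×24.5 cube at (9, -3) contributes its full rectangle; Taking the union: the regions partially overlap (shared area 107.57 mm²), so overlapping operands fuse into one piece — 2 connected regions. Overall, the cross-section has 2 separate islands. The nearest boundary edge runs (9.00, 21.50)→(34.00, 21.50); distance from the point to it = 1.50 mm. (Shell/infill is judged within the island containing the point — the largest one.) The point is inside the cross-section, 1.50 mm from the nearest boundary — within the 1.8 mm shell band (3 × 0.6).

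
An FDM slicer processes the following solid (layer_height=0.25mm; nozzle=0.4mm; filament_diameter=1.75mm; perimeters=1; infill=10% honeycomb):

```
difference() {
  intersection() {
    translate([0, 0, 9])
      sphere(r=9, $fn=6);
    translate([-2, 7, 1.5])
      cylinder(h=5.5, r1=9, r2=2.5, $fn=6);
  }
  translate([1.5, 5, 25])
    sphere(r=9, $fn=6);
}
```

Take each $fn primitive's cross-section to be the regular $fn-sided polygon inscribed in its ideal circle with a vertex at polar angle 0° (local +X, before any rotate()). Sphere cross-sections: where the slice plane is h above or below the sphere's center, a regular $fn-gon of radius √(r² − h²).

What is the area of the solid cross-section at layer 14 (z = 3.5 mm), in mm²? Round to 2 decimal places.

At z = 3.5 mm: the r=9 sphere slices to a regular 6-gon of circumradius 7.124 (√(r²−h²) with h=5.5 from center) (area = (6/2)·7.124²·sin(360°/6) = 131.85 mm²); the cone at (-2, 7) contributes a regular 6-gon of circumradius 6.636 (interpolated between r1=9 and r2=2.5 at t=0.364) (area = (6/2)·6.636²·sin(360°/6) = 114.42 mm²); Keeping only the common overlap: the cone at (-2, 7) partially overlaps the r=9 sphere; clipping to the common part keeps 37.29 mm² — area = 37.29 mm²; the sphere at (1.5, 5) is absent (|z−center|=21.500 > r=9); After the difference (first − rest): none of the subtracted shapes is present at this height, so that combined region is unchanged — area = 37.29 mm². Overall, the cross-section is a single solid region. Net area = 37.29 mm².

37.29 mm²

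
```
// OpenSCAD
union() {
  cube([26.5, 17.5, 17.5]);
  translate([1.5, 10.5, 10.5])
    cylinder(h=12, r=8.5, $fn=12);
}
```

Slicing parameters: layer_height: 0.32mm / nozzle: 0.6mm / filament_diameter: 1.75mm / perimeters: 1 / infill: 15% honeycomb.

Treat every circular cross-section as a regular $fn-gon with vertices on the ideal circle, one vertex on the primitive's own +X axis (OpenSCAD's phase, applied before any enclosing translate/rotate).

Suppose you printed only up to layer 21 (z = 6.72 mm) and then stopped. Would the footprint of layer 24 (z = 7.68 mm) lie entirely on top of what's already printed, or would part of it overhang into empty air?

Compare the two slices. At z = 6.72: the 26.5×17.5 cube contributes its full rectangle (area 463.75 mm²); the cylinder at (1.5, 10.5) is absent (z outside [10.5, 22.5]); Merging all regions: only the 26.5×17.5 cube is present, so the union is just that shape — area = 463.75 mm². At z = 7.68: the 26.5×17.5 cube contributes its full rectangle (area 463.75 mm²); the cylinder at (1.5, 10.5) does not reach this height (z outside [10.5, 22.5]); Merging all regions: only the 26.5×17.5 cube is present, so the union is just that shape — area = 463.75 mm². Checking containment: the cross-section at z = 7.68 is a subset of the cross-section at z = 6.72.

entirely on top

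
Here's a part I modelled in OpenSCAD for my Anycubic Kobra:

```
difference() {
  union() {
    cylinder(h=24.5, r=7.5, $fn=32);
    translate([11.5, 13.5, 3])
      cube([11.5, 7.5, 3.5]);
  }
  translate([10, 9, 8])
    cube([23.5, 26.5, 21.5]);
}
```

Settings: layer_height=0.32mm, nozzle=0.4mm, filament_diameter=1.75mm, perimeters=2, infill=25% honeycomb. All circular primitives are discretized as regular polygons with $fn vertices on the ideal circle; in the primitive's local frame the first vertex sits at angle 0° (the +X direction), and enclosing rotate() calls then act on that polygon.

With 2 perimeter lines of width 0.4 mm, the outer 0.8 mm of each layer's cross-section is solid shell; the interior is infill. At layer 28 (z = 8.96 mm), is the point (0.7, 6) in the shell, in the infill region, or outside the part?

At z = 8.96 mm: the r=7.5 cylinder gives a regular 32-gon of circumradius 7.5 (constant along its height); the cube at (11.5, 13.5) is absent (z outside [3, 6.5]); Taking the union: only the r=7.5 cylinder is present, so the union is just that shape — 1 connected region; the 23.5×26.5 cube at (10, 9) contributes its full rectangle; Taking the first minus the rest: starting from the result so far, the 23.5×26.5 cube at (10, 9) misses the remaining region (no effect) — 1 connected region. Overall, the cross-section is a single solid region. The nearest boundary edge runs (0.00, 7.50)→(1.46, 7.36); distance from the point to it = 1.42 mm. The point is inside the cross-section and 1.42 mm from the nearest boundary — more than the 0.8 mm shell width (2 × 0.4), so it's in the infill interior.

infill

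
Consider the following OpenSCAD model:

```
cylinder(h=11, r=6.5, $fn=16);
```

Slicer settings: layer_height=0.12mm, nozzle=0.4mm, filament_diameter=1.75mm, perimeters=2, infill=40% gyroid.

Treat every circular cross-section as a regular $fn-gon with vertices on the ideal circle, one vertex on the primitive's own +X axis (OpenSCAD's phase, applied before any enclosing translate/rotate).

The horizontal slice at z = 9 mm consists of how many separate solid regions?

1

At z = 9 mm: the r=6.5 cylinder contributes a regular 16-gon of circumradius 6.5. The result has 1 disconnected region.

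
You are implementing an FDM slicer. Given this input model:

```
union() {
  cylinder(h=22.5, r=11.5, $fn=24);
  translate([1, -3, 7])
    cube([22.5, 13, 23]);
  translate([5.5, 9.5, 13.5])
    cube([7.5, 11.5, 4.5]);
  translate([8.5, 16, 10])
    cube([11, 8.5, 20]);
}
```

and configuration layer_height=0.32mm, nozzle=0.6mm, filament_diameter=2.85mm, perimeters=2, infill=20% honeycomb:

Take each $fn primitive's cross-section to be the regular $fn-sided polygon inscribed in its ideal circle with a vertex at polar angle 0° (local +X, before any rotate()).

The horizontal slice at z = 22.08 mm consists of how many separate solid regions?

2

At z = 22.08 mm: the r=11.5 cylinder gives a regular 24-gon of circumradius 11.5 (constant along its height); the 22.5×13 cube at (1, -3) contributes its full rectangle; the cube at (5.5, 9.5) is absent (z outside [13.5, 18]); the cube at (8.5, 16) is present — its section is the full 11×8.5 rectangle; Merging all regions: the regions partially overlap (shared area 118.23 mm²), so overlapping operands fuse into one piece — 2 connected regions. The result has 2 disconnected regions.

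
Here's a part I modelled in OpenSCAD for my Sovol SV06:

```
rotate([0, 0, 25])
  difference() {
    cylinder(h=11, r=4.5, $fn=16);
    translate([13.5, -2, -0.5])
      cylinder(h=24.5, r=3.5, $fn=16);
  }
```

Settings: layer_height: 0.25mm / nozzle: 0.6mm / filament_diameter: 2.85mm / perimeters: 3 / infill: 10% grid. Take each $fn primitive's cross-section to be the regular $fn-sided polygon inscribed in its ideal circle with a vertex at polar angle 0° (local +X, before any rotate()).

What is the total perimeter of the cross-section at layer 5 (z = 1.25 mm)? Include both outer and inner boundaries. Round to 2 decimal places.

At z = 1.25 mm: the cylinder: section is a regular 16-gon, circumradius r=4.5 (perimeter = 2·16·4.500·sin(180°/16) = 28.09 mm); the r=3.5 cylinder at (13.5, -2) gives a regular 16-gon of circumradius 3.5 (constant along its height) (perimeter = 2·16·3.500·sin(180°/16) = 21.85 mm); Subtracting the remaining from the first: starting from the r=4.5 cylinder, the r=3.5 cylinder at (13.5, -2) misses the remaining region (no effect) — boundary = 28.09 mm; (whole slice rotated 25° about Z — lengths, areas and connectivity unchanged). Overall, the cross-section is a single solid region. Total boundary length (outer) = 28.09 mm.

28.09 mm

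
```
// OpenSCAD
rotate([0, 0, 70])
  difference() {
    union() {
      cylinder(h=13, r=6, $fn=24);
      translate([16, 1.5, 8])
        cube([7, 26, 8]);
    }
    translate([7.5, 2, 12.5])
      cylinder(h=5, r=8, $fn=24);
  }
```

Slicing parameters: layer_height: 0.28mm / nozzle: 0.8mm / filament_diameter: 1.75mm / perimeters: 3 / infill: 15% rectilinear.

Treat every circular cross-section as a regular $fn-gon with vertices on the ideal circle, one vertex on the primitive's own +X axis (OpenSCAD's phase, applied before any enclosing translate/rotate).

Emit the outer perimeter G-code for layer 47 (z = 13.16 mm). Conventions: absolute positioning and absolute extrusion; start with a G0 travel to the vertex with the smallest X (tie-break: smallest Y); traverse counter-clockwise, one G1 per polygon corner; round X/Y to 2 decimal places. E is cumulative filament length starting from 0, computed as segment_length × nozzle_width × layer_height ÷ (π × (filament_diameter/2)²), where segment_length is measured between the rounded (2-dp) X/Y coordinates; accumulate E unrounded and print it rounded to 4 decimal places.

G0 X-20.37 Y24.44 Z13.16
G1 X4.06 Y15.55 E2.4211
G1 X6.46 Y22.13 E3.0734
G1 X-17.98 Y31.02 E5.4953
G1 X-20.37 Y24.44 E6.1473

At z = 13.16 mm: the cylinder is absent (z outside [0, 13]); the cube at (16, 1.5) (footprint 7×26) is included at this height; Taking the union: only the 7×26 cube at (16, 1.5) is present, so the union is just that shape — 1 connected region; the r=8 cylinder at (7.5, 2) gives a regular 24-gon of circumradius 8 (constant along its height); Taking the first minus the rest: starting from the result so far, the r=8 cylinder at (7.5, 2) misses the remaining region (no effect) — 1 connected region; (rotated 70° about Z; rotation is an isometry so areas/perimeters/island counts are preserved). The outline is a single polygon with 4 vertices. Extrusion per mm of travel: 0.8 × 0.28 / (π × 0.875²) = 0.093128. Accumulating E over each segment gives final E = 6.1473.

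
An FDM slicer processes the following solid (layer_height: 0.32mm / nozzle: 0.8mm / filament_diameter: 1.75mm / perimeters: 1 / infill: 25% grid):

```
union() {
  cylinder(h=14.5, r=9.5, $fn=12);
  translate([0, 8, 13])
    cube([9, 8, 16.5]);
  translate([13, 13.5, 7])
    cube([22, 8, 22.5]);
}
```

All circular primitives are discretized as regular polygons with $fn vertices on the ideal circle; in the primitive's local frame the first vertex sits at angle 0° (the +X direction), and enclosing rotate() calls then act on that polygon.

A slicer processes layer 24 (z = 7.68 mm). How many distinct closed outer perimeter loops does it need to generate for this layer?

At z = 7.68 mm: the r=9.5 cylinder contributes a regular 12-gon of circumradius 9.5; the cube at (0, 8) does not reach this height (z outside [13, 29.5]); the cube at (13, 13.5) (footprint 22×8) is included at this height; Combining (union): the 2 present regions are separate (no shared area or edge), so areas and boundary lengths simply add and each stays a separate island — 2 connected regions. The result has 2 disconnected regions.

2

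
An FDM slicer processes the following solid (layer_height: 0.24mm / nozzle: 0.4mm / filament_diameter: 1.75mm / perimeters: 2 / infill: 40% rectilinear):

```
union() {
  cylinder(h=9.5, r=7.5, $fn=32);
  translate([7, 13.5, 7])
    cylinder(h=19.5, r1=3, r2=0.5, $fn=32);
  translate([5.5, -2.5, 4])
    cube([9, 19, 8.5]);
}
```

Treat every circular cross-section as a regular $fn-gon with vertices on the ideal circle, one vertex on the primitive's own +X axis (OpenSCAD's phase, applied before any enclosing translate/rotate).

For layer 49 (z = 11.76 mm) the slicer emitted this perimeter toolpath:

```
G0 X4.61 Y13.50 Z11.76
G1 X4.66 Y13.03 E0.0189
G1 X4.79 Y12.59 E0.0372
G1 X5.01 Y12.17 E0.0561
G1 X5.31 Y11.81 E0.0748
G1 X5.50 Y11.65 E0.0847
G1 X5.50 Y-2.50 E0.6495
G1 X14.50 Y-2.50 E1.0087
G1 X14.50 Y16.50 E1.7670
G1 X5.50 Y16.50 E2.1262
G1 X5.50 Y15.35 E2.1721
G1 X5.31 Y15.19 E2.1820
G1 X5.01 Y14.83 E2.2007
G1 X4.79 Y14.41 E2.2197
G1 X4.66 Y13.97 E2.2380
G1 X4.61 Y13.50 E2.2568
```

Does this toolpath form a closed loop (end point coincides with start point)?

yes

Start point (G0): (4.61, 13.50). End point (last G1): the path returns to the start — closed.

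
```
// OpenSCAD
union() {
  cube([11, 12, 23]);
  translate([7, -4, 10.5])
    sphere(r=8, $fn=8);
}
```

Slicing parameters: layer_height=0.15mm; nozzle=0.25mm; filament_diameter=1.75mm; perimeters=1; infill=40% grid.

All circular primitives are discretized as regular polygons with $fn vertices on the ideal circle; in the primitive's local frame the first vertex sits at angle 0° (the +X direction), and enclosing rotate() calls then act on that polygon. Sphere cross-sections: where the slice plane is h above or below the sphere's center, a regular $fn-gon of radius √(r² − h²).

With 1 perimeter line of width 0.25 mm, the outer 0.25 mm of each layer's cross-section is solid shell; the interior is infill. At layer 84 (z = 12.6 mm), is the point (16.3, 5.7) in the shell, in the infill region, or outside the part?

At z = 12.6 mm: the cube (footprint 11×12) is included at this height; the r=8 sphere at (7, -4) slices to a regular 8-gon of circumradius 7.719 (√(r²−h²) with h=2.1 from center); Taking the union: the regions partially overlap (shared area 26.14 mm²), so overlapping operands fuse into one piece — 1 connected region. Overall, the cross-section is a single solid region. The nearest boundary edge runs (11.00, 12.00)→(11.00, 2.06); distance from the point to it = 5.30 mm. The point is not inside any of the regions above, so it lies outside the cross-section (5.30 mm from the nearest boundary).

outside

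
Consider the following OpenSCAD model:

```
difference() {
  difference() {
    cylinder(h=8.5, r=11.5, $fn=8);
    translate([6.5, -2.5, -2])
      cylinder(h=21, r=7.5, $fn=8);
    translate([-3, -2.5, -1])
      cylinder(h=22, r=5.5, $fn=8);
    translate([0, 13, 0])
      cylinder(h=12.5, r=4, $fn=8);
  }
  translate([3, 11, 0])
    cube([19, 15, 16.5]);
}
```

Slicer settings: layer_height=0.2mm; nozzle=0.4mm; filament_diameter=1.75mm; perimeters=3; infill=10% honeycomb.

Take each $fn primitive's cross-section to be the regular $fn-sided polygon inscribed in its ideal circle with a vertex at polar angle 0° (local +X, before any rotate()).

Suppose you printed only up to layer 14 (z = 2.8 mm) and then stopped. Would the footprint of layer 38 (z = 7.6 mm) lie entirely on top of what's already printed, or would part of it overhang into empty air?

entirely on top

Compare the two slices. At z = 2.8: the r=11.5 cylinder gives a regular 8-gon of circumradius 11.5 (constant along its height) (area = (8/2)·11.500²·sin(360°/8) = 374.06 mm²); the r=7.5 cylinder at (6.5, -2.5) gives a regular 8-gon of circumradius 7.5 (constant along its height) (area = (8/2)·7.500²·sin(360°/8) = 159.10 mm²); the cylinder at (-3, -2.5): section is a regular 8-gon, circumradius r=5.5 (area = (8/2)·5.500²·sin(360°/8) = 85.56 mm²); the r=4 cylinder at (0, 13) contributes a regular 8-gon of circumradius 4 (area = (8/2)·4.000²·sin(360°/8) = 45.25 mm²); After the difference (first − rest): starting from the r=11.5 cylinder (374.06 mm²), the r=7.5 cylinder at (6.5, -2.5) partially overlaps it — only the 123.88 mm² overlap (of its 159.10 mm²) is removed, clipping the outline; the r=5.5 cylinder at (-3, -2.5) partially overlaps it — only the 70.84 mm² overlap (of its 85.56 mm²) is removed, clipping the outline; the r=4 cylinder at (0, 13) partially overlaps it — only the 7.52 mm² overlap (of its 45.25 mm²) is removed, clipping the outline — area = 171.81 mm²; the cube at (3, 11) (footprint 19×15) is included at this height (area 285.00 mm²); Subtracting the remaining from the first: starting from that combined region (171.81 mm²), the 19×15 cube at (3, 11) misses the remaining region (no effect) — area = 171.81 mm². At z = 7.6: the r=11.5 cylinder contributes a regular 8-gon of circumradius 11.5 (area = (8/2)·11.500²·sin(360°/8) = 374.06 mm²); the r=7.5 cylinder at (6.5, -2.5) contributes a regular 8-gon of circumradius 7.5 (area = (8/2)·7.500²·sin(360°/8) = 159.10 mm²); the cylinder at (-3, -2.5): section is a regular 8-gon, circumradius r=5.5 (area = (8/2)·5.500²·sin(360°/8) = 85.56 mm²); the cylinder at (0, 13): section is a regular 8-gon, circumradius r=4 (area = (8/2)·4.000²·sin(360°/8) = 45.25 mm²); Taking the first minus the rest: starting from the r=11.5 cylinder (374.06 mm²), the r=7.5 cylinder at (6.5, -2.5) partially overlaps it — only the 123.88 mm² overlap (of its 159.10 mm²) is removed, clipping the outline; the r=5.5 cylinder at (-3, -2.5) partially overlaps it — only the 70.84 mm² overlap (of its 85.56 mm²) is removed, clipping the outline; the r=4 cylinder at (0, 13) partially overlaps it — only the 7.52 mm² overlap (of its 45.25 mm²) is removed, clipping the outline — area = 171.81 mm²; the cube at (3, 11) is present — its section is the full 19×15 rectangle (area 285.00 mm²); Taking the first minus the rest: starting from the result so far (171.81 mm²), the 19×15 cube at (3, 11) misses the remaining region (no effect) — area = 171.81 mm². Checking containment: the cross-section at z = 7.6 is a subset of the cross-section at z = 2.8.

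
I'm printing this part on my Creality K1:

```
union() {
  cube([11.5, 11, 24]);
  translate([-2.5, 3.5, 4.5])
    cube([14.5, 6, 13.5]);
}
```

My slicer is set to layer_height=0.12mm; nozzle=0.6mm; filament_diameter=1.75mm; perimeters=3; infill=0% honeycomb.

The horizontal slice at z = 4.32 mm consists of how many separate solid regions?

At z = 4.32 mm: the 11.5×11 cube contributes its full rectangle; the cube at (-2.5, 3.5) is absent (z outside [4.5, 18]); Taking the union: only the 11.5×11 cube is present, so the union is just that shape — 1 connected region. The result has 1 disconnected region.

1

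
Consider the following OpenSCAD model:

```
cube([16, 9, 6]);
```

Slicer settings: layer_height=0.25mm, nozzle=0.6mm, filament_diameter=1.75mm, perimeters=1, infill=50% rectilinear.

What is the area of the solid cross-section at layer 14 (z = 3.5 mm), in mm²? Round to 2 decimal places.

144.00 mm²

At z = 3.5 mm: the cube is present — its section is the full 16×9 rectangle (area 144.00 mm²). Overall, the cross-section is a single solid region. Net area = 144.00 mm².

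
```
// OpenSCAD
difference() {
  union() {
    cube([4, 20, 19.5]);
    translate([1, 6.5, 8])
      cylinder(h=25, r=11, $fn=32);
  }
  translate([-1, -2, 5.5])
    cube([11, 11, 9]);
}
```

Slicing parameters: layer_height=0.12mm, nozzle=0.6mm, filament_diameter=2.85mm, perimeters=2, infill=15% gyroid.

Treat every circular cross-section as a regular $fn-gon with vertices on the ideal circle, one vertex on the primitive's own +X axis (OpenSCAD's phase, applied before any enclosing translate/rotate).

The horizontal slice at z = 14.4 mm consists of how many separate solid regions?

At z = 14.4 mm: the cube (footprint 4×20) is included at this height; the cylinder at (1, 6.5): section is a regular 32-gon, circumradius r=11; Merging all regions: the regions partially overlap (shared area 69.43 mm²), so overlapping operands fuse into one piece — 1 connected region; the cube at (-1, -2) (footprint 11×11) is included at this height; After the difference (first − rest): starting from that combined region, the 11×11 cube at (-1, -2) partially overlaps it — only the 118.89 mm² overlap (of its 121.00 mm²) is removed, clipping the outline — 1 connected region. The result has 1 disconnected region.

1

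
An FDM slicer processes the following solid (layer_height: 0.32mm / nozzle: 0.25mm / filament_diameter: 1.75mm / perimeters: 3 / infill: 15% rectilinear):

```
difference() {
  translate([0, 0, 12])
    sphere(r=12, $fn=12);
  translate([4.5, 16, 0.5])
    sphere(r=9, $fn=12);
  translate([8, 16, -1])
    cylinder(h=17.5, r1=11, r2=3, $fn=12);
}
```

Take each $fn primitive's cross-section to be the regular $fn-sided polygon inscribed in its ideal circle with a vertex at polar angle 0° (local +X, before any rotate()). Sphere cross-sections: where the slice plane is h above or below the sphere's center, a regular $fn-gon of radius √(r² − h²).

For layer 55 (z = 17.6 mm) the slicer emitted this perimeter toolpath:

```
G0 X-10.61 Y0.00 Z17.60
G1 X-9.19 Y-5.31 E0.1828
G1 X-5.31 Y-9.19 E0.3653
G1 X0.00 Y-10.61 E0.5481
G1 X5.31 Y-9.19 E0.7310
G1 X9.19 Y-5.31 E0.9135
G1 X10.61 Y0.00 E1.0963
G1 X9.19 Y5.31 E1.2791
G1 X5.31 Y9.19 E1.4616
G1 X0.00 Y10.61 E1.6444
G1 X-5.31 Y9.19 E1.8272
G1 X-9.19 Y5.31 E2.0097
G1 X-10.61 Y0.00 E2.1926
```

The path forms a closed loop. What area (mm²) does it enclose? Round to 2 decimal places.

337.88 mm²

Apply the shoelace formula to the sequence of (X, Y) vertices; enclosed area = 337.88 mm².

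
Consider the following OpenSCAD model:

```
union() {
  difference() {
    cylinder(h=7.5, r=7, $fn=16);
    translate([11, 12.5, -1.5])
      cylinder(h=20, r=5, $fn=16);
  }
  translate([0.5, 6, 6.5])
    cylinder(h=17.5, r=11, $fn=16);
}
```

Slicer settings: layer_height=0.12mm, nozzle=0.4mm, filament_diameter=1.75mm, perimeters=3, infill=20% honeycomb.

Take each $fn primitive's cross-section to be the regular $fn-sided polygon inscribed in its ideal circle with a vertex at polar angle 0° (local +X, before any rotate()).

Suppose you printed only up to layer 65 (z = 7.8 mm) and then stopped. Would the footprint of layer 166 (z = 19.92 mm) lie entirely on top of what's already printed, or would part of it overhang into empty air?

Compare the two slices. At z = 7.8: the cylinder is not intersected at this z (z outside [0, 7.5]); the r=5 cylinder at (11, 12.5) gives a regular 16-gon of circumradius 5 (constant along its height) (area = (16/2)·5.000²·sin(360°/16) = 76.54 mm²); Subtracting the remaining from the first: the first operand is absent here, so nothing remains; the r=11 cylinder at (0.5, 6) contributes a regular 16-gon of circumradius 11 (area = (16/2)·11.000²·sin(360°/16) = 370.44 mm²); Taking the union: only the r=11 cylinder at (0.5, 6) is present, so the union is just that shape — area = 370.44 mm². At z = 19.92: the cylinder does not reach this height (z outside [0, 7.5]); the cylinder at (11, 12.5) is absent (z outside [-1.5, 18.5]); Subtracting the remaining from the first: the first operand is absent here, so nothing remains; the r=11 cylinder at (0.5, 6) contributes a regular 16-gon of circumradius 11 (area = (16/2)·11.000²·sin(360°/16) = 370.44 mm²); Combining (union): only the r=11 cylinder at (0.5, 6) is present, so the union is just that shape — area = 370.44 mm². Checking containment: the cross-section at z = 19.92 is a subset of the cross-section at z = 7.8.

entirely on top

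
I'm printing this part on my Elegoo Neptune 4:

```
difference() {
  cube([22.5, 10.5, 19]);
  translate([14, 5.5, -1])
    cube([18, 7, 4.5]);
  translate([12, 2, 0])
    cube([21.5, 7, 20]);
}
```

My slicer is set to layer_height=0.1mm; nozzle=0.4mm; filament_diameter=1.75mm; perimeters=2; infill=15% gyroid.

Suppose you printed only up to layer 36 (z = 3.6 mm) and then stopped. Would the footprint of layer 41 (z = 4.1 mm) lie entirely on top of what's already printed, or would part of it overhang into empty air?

entirely on top

Compare the two slices. At z = 3.6: the 22.5×10.5 cube contributes its full rectangle (area 236.25 mm²); the cube at (14, 5.5) is absent (z outside [-1, 3.5]); the 21.5×7 cube at (12, 2) contributes its full rectangle (area 150.50 mm²); Subtracting the remaining from the first: starting from the 22.5×10.5 cube (236.25 mm²), the 21.5×7 cube at (12, 2) partially overlaps it — only the 73.50 mm² overlap (of its 150.50 mm²) is removed, clipping the outline — area = 162.75 mm². At z = 4.1: the cube is present — its section is the full 22.5×10.5 rectangle (area 236.25 mm²); the cube at (14, 5.5) does not reach this height (z outside [-1, 3.5]); the cube at (12, 2) (footprint 21.5×7) is included at this height (area 150.50 mm²); Taking the first minus the rest: starting from the 22.5×10.5 cube (236.25 mm²), the 21.5×7 cube at (12, 2) partially overlaps it — only the 73.50 mm² overlap (of its 150.50 mm²) is removed, clipping the outline — area = 162.75 mm². Checking containment: the cross-section at z = 4.1 is a subset of the cross-section at z = 3.6.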